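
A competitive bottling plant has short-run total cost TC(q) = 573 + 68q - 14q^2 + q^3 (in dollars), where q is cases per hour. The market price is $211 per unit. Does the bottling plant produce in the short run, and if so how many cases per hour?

Produce at q = 13

Variable cost is VC = 68q - 14q^2 + q^3, so AVC = VC/q = 68 - 14q + q^2 and MC = dTC/dq = 68 - 28q + 3q^2.
The AVC parabola has its vertex at q = 14/2 = 7, where AVC = 68 - 14·7 + 7^2 = $19.
Since P = $211 ≥ min AVC = $19, price covers variable cost and the firm should produce.
P = MC gives -143 - 28q + 3q^2 = 0, with roots -11/3 and 13. Take the larger (rising MC): q* = 13.
Check: AVC at q = 13 is $55 ≤ P, so revenue covers variable cost.
Profit = P·q − TC = 211·13 − 1288 = $1455.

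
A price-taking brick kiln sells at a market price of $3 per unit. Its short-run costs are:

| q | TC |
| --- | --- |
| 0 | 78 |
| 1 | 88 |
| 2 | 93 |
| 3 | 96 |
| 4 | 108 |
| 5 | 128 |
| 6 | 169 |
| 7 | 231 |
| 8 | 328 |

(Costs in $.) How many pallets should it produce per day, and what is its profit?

q = 0 (shut down); profit = -$78

Profit at each row (π = 3q − TC): q=0: -78; q=1: -85; q=2: -87; q=3: -87; q=4: -96; q=5: -113; q=6: -151; q=7: -210; q=8: -304.
Profit is highest at q = 0. Equivalently, the lowest AVC in the table is 18/3 ≈ $6 at q = 3, and P = $3 falls below it — price never covers variable cost, so the firm shuts down and loses only its fixed cost.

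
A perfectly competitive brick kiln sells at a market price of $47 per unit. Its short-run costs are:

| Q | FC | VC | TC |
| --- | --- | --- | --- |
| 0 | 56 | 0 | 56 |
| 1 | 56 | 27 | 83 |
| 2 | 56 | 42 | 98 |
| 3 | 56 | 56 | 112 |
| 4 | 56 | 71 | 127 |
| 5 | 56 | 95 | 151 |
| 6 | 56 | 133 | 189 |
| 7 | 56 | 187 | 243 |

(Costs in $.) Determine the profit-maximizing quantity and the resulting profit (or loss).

Q = 6; profit = $93

Compute π = P·Q − TC at each output: Q=0: -56; Q=1: -36; Q=2: -4; Q=3: 29; Q=4: 61; Q=5: 84; Q=6: 93; Q=7: 86.
Profit is maximized at Q = 6. AVC there is 133/6 = $22.17 ≤ P, so producing beats shutting down (which would give -$56).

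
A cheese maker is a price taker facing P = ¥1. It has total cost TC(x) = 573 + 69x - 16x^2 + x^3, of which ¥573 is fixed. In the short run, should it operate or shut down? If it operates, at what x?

Shut down

Variable cost is VC = 69x - 16x^2 + x^3, so AVC = VC/x = 69 - 16x + x^2 and MC = dTC/dx = 69 - 32x + 3x^2.
AVC hits its minimum where MC = AVC, at x = 8, giving min AVC = 69 - 16·8 + 8^2 = ¥5.
Since P = ¥1 < min AVC = ¥5, price fails to cover variable cost at any output.
Best response: produce nothing and absorb the ¥573 fixed cost.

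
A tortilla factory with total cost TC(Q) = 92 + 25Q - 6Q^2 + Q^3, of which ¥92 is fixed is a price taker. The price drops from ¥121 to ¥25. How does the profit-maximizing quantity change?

MC = 25 - 12Q + 3Q^2; the shutdown threshold is min AVC = ¥16 (at Q = 3).
At P = ¥121 ≥ min AVC, set P = MC on the rising branch: Q = 8.
At P = ¥25 ≥ min AVC, set P = MC: Q = 4. The firm stays open but cuts output.

Output falls from 8 to 4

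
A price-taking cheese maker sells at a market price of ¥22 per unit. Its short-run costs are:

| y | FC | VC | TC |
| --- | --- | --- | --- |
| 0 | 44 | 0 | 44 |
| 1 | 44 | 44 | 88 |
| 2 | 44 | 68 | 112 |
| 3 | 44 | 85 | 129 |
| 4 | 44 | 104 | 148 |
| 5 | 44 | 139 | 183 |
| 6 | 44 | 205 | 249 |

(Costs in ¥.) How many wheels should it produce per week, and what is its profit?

Compute π = P·y − TC at each output: y=0: -44; y=1: -66; y=2: -68; y=3: -63; y=4: -60; y=5: -73; y=6: -117.
Profit is highest at y = 0. Equivalently, the lowest AVC in the table is 104/4 ≈ ¥26 at y = 4, and P = ¥22 falls below it — price never covers variable cost, so the firm shuts down and loses only its fixed cost.

y = 0 (shut down); profit = -¥44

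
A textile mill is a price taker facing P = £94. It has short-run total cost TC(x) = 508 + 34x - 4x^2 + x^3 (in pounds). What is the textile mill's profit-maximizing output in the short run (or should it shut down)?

Strip out fixed cost: VC = 34x - 4x^2 + x^3. Then AVC = 34 - 4x + x^2 and MC = 34 - 8x + 3x^2.
The AVC parabola has its vertex at x = 4/2 = 2, where AVC = 34 - 4·2 + 2^2 = £30.
Since P = £94 ≥ min AVC = £30, price covers variable cost and the firm should produce.
Solving P = MC: -60 - 8x + 3x^2 = 0 ⇒ x = -10/3 or 6. On the upward-sloping branch, x* = 6.
Check: AVC at x = 6 is £46 ≤ P, so revenue covers variable cost.
Profit = P·x − TC = 94·6 − 784 = -£220, a loss, but smaller than the £508 fixed cost the firm would lose by shutting down.

Produce at x = 6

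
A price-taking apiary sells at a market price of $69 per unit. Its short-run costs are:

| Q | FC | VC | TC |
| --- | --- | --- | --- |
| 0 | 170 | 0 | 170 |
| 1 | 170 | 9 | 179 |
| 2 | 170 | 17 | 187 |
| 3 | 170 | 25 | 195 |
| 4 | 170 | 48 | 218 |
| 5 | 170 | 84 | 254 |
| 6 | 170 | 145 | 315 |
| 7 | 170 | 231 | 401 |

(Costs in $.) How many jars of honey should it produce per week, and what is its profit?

Q = 6; profit = $99

Profit at each row (π = 69Q − TC): Q=0: -170; Q=1: -110; Q=2: -49; Q=3: 12; Q=4: 58; Q=5: 91; Q=6: 99; Q=7: 82.
Profit is maximized at Q = 6. AVC there is 145/6 = $24.17 ≤ P, so producing beats shutting down (which would give -$170).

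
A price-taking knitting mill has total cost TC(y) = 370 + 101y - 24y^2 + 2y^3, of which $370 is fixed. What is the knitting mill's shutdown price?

$29 per unit

The shutdown price is the minimum of AVC. VC = 101y - 24y^2 + 2y^3, so AVC = 101 - 24y + 2y^2.
dAVC/dy = -24 + 4y = 0 gives y = 6. min AVC = 101 - 24·6 + 2·6^2 = 29.
For P < $29 the firm produces nothing.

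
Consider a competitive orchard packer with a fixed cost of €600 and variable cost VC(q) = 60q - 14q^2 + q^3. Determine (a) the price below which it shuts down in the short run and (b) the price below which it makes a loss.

Shutdown price = €11; break-even price = €80

AVC = 60 - 14q + q^2; minimized at q = 7, giving min AVC = €11. That is the shutdown price.
ATC = 600/q + 60 - 14q + q^2. Setting dATC/dq = −600/q^2 − 14 + 2q = 0 gives q = 10 (since 2·10^3 − 14·10^2 = 600).
min ATC = 600/10 + 60 − 14·10 + 10^2 = €80. That is the break-even price.
Between these two prices the firm operates at a loss; above €80 it earns a profit.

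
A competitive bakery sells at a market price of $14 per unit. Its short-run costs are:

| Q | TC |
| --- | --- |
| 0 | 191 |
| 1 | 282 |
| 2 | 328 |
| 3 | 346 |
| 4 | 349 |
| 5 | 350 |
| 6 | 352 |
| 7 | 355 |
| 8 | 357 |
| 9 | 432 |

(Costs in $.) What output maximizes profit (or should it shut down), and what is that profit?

Compute π = P·Q − TC at each output: Q=0: -191; Q=1: -268; Q=2: -300; Q=3: -304; Q=4: -293; Q=5: -280; Q=6: -268; Q=7: -257; Q=8: -245; Q=9: -306.
Profit is highest at Q = 0. Equivalently, the lowest AVC in the table is 166/8 ≈ $20.75 at Q = 8, and P = $14 falls below it — price never covers variable cost, so the firm shuts down and loses only its fixed cost.

Q = 0 (shut down); profit = -$191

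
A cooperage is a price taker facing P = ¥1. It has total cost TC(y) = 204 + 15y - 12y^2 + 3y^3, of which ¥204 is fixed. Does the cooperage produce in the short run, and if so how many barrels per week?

Shut down

From TC, MC = TC'(y) = 15 - 24y + 9y^2 and AVC = VC/y = 15 - 12y + 3y^2.
AVC hits its minimum where MC = AVC, at y = 2, giving min AVC = 15 - 12·2 + 3·2^2 = ¥3.
Since P = ¥1 < min AVC = ¥3, price fails to cover variable cost at any output.
The firm minimizes its loss by shutting down and losing only its fixed cost of ¥204.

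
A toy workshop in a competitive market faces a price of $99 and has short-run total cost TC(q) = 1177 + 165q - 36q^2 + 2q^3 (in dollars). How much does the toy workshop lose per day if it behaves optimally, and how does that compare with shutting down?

AVC = 165 - 36q + 2q^2; min AVC = $3 at q = 9. Since P = $99 ≥ min AVC, the firm produces.
MC = 165 - 72q + 6q^2. Setting P = MC and taking the root on the rising branch gives q* = 11.
TR = 99·11 = 1089. TC = 1177 + 121 = 1298. Profit = 1089 − 1298 = -$209.
That loss of $209 beats the $1177 the firm would lose by shutting down; producing recovers $968 of fixed cost.

Profit = -$209 at q = 11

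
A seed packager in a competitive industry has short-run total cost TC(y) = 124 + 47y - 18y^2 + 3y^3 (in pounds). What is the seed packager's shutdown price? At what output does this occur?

Short-run supply begins at min AVC. From VC = 47y - 18y^2 + 3y^3, AVC = 47 - 18y + 3y^2.
dAVC/dy = -18 + 6y = 0 gives y = 3. min AVC = 47 - 18·3 + 3·3^2 = 20.
The firm shuts down for any P below £20.

£20 per unit, at y = 3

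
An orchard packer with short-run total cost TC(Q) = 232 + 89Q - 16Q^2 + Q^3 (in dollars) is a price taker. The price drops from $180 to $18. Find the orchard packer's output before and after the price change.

Output falls from 13 to 0 (the firm shuts down)

AVC = 89 - 16Q + Q^2, minimized at Q = 8 where min AVC = $25. MC = 89 - 32Q + 3Q^2.
At P = $180 ≥ min AVC, set P = MC on the rising branch: Q = 13.
At P = $18 < min AVC = $25, price no longer covers variable cost at any output, so the firm shuts down: Q = 0.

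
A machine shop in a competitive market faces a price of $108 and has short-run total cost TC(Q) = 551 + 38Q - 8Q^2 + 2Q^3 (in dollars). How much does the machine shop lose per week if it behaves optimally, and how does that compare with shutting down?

AVC = 38 - 8Q + 2Q^2; min AVC = $30 at Q = 2. Since P = $108 ≥ min AVC, the firm produces.
MC = 38 - 16Q + 6Q^2. Setting P = MC and taking the root on the rising branch gives Q* = 5.
TR = 108·5 = 540. TC = 551 + 240 = 791. Profit = 540 − 791 = -$251.
Shutting down would mean losing the fixed cost of $551, so operating at a loss of $251 is better by $300.

Profit = -$251 at Q = 5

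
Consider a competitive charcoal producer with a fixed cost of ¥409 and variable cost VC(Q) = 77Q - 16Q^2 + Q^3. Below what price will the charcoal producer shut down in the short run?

¥13 per unit

Short-run supply begins at min AVC. From VC = 77Q - 16Q^2 + Q^3, AVC = 77 - 16Q + Q^2.
At the minimum of AVC, MC = AVC. MC = 77 - 32Q + 3Q^2; setting MC = AVC gives 2Q^2 - 16Q = 0, so Q = 8. min AVC = 13.
The firm shuts down for any P below ¥13.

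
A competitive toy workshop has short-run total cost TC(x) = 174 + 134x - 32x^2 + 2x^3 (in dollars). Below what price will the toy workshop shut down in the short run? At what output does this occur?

Short-run supply begins at min AVC. From VC = 134x - 32x^2 + 2x^3, AVC = 134 - 32x + 2x^2.
At the minimum of AVC, MC = AVC. MC = 134 - 64x + 6x^2; setting MC = AVC gives 4x^2 - 32x = 0, so x = 8. min AVC = 6.
So the shutdown price is $6.

$6 per unit, at x = 8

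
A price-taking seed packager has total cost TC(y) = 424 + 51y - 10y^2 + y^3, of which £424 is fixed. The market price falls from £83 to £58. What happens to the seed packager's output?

Output falls from 8 to 7

MC = 51 - 20y + 3y^2; the shutdown threshold is min AVC = £26 (at y = 5).
At P = £83 ≥ min AVC, set P = MC on the rising branch: y = 8.
At P = £58 ≥ min AVC, set P = MC: y = 7. The firm stays open but cuts output.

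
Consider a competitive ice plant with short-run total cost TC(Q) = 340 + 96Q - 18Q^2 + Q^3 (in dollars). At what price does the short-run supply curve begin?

$15 per unit

The shutdown price is the minimum of AVC. VC = 96Q - 18Q^2 + Q^3, so AVC = 96 - 18Q + Q^2.
dAVC/dQ = -18 + 2Q = 0 gives Q = 9. min AVC = 96 - 18·9 + 9^2 = 15.
So the shutdown price is $15.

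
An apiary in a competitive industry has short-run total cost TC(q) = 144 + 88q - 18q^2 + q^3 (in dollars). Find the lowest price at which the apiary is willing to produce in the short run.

Short-run supply begins at min AVC. From VC = 88q - 18q^2 + q^3, AVC = 88 - 18q + q^2.
At the minimum of AVC, MC = AVC. MC = 88 - 36q + 3q^2; setting MC = AVC gives 2q^2 - 18q = 0, so q = 9. min AVC = 7.
The firm shuts down for any P below $7.

$7 per unit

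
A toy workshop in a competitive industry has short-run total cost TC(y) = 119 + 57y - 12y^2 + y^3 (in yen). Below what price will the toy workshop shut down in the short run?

Short-run supply begins at min AVC. From VC = 57y - 12y^2 + y^3, AVC = 57 - 12y + y^2.
At the minimum of AVC, MC = AVC. MC = 57 - 24y + 3y^2; setting MC = AVC gives 2y^2 - 12y = 0, so y = 6. min AVC = 21.
So the shutdown price is ¥21.

¥21 per unit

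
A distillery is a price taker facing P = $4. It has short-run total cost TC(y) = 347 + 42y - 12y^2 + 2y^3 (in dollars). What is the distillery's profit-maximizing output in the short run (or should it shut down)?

Variable cost is VC = 42y - 12y^2 + 2y^3, so AVC = VC/y = 42 - 12y + 2y^2 and MC = dTC/dy = 42 - 24y + 6y^2.
AVC is minimized where dAVC/dy = -12 + 4y = 0, at y = 3; min AVC = 42 - 12·3 + 2·3^2 = $24.
With P < min AVC ($4 < $24), every unit sold adds to the loss.
Best response: produce nothing and absorb the $347 fixed cost.

Shut down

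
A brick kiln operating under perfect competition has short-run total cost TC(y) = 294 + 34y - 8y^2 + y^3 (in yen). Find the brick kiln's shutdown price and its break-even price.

Shutdown price = ¥18; break-even price = ¥69

Shutdown price = min AVC. AVC = 34 - 8y + y^2, with vertex at y = 4 and minimum ¥18.
ATC = 294/y + 34 - 8y + y^2. Setting dATC/dy = −294/y^2 − 8 + 2y = 0 gives y = 7 (since 2·7^3 − 8·7^2 = 294).
min ATC = 294/7 + 34 − 8·7 + 7^2 = ¥69. That is the break-even price.
Between these two prices the firm operates at a loss; above ¥69 it earns a profit.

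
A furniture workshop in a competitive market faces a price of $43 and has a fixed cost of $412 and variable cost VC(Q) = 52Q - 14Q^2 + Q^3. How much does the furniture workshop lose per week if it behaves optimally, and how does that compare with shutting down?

Profit = -$88 at Q = 9

AVC = 52 - 14Q + Q^2 has its minimum $3 at Q = 7; price $43 clears that bar, so the firm operates.
With MC = 52 - 28Q + 3Q^2, P = MC on the upward-sloping part at Q* = 9.
TR = 43·9 = 387. TC = 412 + 63 = 475. Profit = 387 − 475 = -$88.
By producing, the firm covers all variable cost plus $324 of fixed cost; shutting down would lose the full $412.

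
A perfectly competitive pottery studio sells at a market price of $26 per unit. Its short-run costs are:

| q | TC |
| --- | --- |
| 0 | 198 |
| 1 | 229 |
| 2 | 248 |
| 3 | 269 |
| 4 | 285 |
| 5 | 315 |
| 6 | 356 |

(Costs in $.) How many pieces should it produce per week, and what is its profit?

Tabulate TR − TC: q=0: -198; q=1: -203; q=2: -196; q=3: -191; q=4: -181; q=5: -185; q=6: -200.
Profit is maximized at q = 4. AVC there is 87/4 = $21.75 ≤ P, so producing beats shutting down (which would give -$198).

q = 4; profit = -$181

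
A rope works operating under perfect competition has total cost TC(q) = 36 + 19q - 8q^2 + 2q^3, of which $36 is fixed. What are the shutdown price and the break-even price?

Shutdown price = $11; break-even price = $25

AVC = 19 - 8q + 2q^2; minimized at q = 2, giving min AVC = $11. That is the shutdown price.
ATC = 36/q + 19 - 8q + 2q^2. Setting dATC/dq = −36/q^2 − 8 + 4q = 0 gives q = 3 (since 4·3^3 − 8·3^2 = 36).
min ATC = 36/3 + 19 − 8·3 + 2·3^2 = $25. That is the break-even price.
For $11 ≤ P < $25 the firm produces at a loss; below $11 it shuts down.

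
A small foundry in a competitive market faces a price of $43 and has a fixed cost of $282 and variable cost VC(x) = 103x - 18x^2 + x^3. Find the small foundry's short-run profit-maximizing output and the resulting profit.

AVC = 103 - 18x + x^2 has its minimum $22 at x = 9; price $43 clears that bar, so the firm operates.
With MC = 103 - 36x + 3x^2, P = MC on the upward-sloping part at x* = 10.
TR = 43·10 = 430. TC = 282 + 230 = 512. Profit = 430 − 512 = -$82.
Shutting down would mean losing the fixed cost of $282, so operating at a loss of $82 is better by $200.

Profit = -$82 at x = 10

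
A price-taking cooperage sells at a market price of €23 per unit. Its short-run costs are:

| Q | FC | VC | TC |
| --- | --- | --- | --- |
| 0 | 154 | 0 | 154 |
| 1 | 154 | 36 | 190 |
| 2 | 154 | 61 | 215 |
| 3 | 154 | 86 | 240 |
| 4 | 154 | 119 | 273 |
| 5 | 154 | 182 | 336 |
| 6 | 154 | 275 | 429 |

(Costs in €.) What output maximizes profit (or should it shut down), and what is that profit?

Q = 0 (shut down); profit = -€154

Tabulate TR − TC: Q=0: -154; Q=1: -167; Q=2: -169; Q=3: -171; Q=4: -181; Q=5: -221; Q=6: -291.
Profit is highest at Q = 0. Equivalently, the lowest AVC in the table is 86/3 ≈ €28.67 at Q = 3, and P = €23 falls below it — price never covers variable cost, so the firm shuts down and loses only its fixed cost.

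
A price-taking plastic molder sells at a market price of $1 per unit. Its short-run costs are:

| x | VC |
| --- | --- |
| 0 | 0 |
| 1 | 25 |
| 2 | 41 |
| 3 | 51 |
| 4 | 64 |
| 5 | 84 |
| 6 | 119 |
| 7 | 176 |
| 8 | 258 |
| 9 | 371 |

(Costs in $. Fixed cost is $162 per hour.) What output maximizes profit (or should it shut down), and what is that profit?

x = 0 (shut down); profit = -$162

Compute π = P·x − TC at each output: x=0: -162; x=1: -186; x=2: -201; x=3: -210; x=4: -222; x=5: -241; x=6: -275; x=7: -331; x=8: -412; x=9: -524.
Profit is highest at x = 0. Equivalently, the lowest AVC in the table is 64/4 ≈ $16 at x = 4, and P = $1 falls below it — price never covers variable cost, so the firm shuts down and loses only its fixed cost.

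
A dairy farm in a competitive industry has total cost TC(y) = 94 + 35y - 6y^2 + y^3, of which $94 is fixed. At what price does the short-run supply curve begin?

$26 per unit

The firm shuts down when price falls below the minimum of average variable cost. AVC = VC/y = 35 - 6y + y^2.
At the minimum of AVC, MC = AVC. MC = 35 - 12y + 3y^2; setting MC = AVC gives 2y^2 - 6y = 0, so y = 3. min AVC = 26.
So the shutdown price is $26.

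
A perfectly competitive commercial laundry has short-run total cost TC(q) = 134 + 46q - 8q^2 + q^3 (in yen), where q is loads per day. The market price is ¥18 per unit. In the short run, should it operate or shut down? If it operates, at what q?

From TC, MC = TC'(q) = 46 - 16q + 3q^2 and AVC = VC/q = 46 - 8q + q^2.
AVC hits its minimum where MC = AVC, at q = 4, giving min AVC = 46 - 8·4 + 4^2 = ¥30.
Since P = ¥18 < min AVC = ¥30, price fails to cover variable cost at any output.
The firm minimizes its loss by shutting down and losing only its fixed cost of ¥134.

Shut down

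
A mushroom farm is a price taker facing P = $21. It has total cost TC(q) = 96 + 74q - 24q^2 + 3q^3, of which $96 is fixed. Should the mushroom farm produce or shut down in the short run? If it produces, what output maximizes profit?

Shut down

From TC, MC = TC'(q) = 74 - 48q + 9q^2 and AVC = VC/q = 74 - 24q + 3q^2.
AVC is minimized where dAVC/dq = -24 + 6q = 0, at q = 4; min AVC = 74 - 24·4 + 3·4^2 = $26.
Since P = $21 < min AVC = $26, price fails to cover variable cost at any output.
The firm minimizes its loss by shutting down and losing only its fixed cost of $96.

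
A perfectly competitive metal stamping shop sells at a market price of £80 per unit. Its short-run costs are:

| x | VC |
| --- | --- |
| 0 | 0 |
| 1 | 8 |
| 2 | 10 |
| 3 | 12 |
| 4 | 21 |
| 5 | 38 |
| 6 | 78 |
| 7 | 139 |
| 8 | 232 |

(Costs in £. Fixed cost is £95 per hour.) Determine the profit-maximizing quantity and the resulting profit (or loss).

Compute π = P·x − TC at each output: x=0: -95; x=1: -23; x=2: 55; x=3: 133; x=4: 204; x=5: 267; x=6: 307; x=7: 326; x=8: 313.
Profit is maximized at x = 7. AVC there is 139/7 = £19.86 ≤ P, so producing beats shutting down (which would give -£95).

x = 7; profit = £326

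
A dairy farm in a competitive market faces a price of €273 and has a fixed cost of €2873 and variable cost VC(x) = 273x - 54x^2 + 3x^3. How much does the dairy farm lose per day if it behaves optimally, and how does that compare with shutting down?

Profit = -€281 at x = 12

AVC = 273 - 54x + 3x^2 has its minimum €30 at x = 9; price €273 clears that bar, so the firm operates.
MC = 273 - 108x + 9x^2. Setting P = MC and taking the root on the rising branch gives x* = 12.
TR = 273·12 = 3276. TC = 2873 + 684 = 3557. Profit = 3276 − 3557 = -€281.
By producing, the firm covers all variable cost plus €2592 of fixed cost; shutting down would lose the full €2873.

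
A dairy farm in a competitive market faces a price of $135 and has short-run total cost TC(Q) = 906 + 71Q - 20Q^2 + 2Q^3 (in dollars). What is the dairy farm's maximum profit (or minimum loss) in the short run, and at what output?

Profit = -$138 at Q = 8

AVC = 71 - 20Q + 2Q^2; min AVC = $21 at Q = 5. Since P = $135 ≥ min AVC, the firm produces.
With MC = 71 - 40Q + 6Q^2, P = MC on the upward-sloping part at Q* = 8.
TR = 135·8 = 1080. TC = 906 + 312 = 1218. Profit = 1080 − 1218 = -$138.
By producing, the firm covers all variable cost plus $768 of fixed cost; shutting down would lose the full $906.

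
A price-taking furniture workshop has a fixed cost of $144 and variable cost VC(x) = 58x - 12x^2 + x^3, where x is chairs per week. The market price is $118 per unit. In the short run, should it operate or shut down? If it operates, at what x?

Variable cost is VC = 58x - 12x^2 + x^3, so AVC = VC/x = 58 - 12x + x^2 and MC = dTC/dx = 58 - 24x + 3x^2.
AVC hits its minimum where MC = AVC, at x = 6, giving min AVC = 58 - 12·6 + 6^2 = $22.
Since P = $118 ≥ min AVC = $22, price covers variable cost and the firm should produce.
P = MC gives -60 - 24x + 3x^2 = 0, with roots -2 and 10. Take the larger (rising MC): x* = 10.
Check: AVC at x = 10 is $38 ≤ P, so revenue covers variable cost.
Profit = P·x − TC = 118·10 − 524 = $656.

Produce at x = 10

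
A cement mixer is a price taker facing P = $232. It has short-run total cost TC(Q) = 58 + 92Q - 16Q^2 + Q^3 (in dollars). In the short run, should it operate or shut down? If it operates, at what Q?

Produce at Q = 14

Strip out fixed cost: VC = 92Q - 16Q^2 + Q^3. Then AVC = 92 - 16Q + Q^2 and MC = 92 - 32Q + 3Q^2.
AVC is minimized where dAVC/dQ = -16 + 2Q = 0, at Q = 8; min AVC = 92 - 16·8 + 8^2 = $28.
Because $232 ≥ $28, revenue can cover variable cost; the firm operates.
Set P = MC: 232 = 92 - 32Q + 3Q^2 → -140 - 32Q + 3Q^2 = 0. The roots are Q = -10/3 and Q = 14; the profit-maximizing output is on the rising part of MC, so Q* = 14.
Check: AVC at Q = 14 is $64 ≤ P, so revenue covers variable cost.
Profit = P·Q − TC = 232·14 − 954 = $2294.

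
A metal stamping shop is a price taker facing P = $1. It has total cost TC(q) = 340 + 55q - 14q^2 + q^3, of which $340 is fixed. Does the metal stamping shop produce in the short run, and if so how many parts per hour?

From TC, MC = TC'(q) = 55 - 28q + 3q^2 and AVC = VC/q = 55 - 14q + q^2.
AVC hits its minimum where MC = AVC, at q = 7, giving min AVC = 55 - 14·7 + 7^2 = $6.
P = $1 lies below min AVC = $6; no output level covers variable cost.
Shutting down limits the loss to fixed cost, $340.

Shut down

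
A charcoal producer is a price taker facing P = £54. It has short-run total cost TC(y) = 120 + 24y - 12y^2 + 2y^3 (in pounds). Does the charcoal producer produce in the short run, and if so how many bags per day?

Produce at y = 5

From TC, MC = TC'(y) = 24 - 24y + 6y^2 and AVC = VC/y = 24 - 12y + 2y^2.
AVC is minimized where dAVC/dy = -12 + 4y = 0, at y = 3; min AVC = 24 - 12·3 + 2·3^2 = £6.
Since P = £54 ≥ min AVC = £6, price covers variable cost and the firm should produce.
Solving P = MC: -30 - 24y + 6y^2 = 0 ⇒ y = -1 or 5. On the upward-sloping branch, y* = 5.
Check: AVC at y = 5 is £14 ≤ P, so revenue covers variable cost.
Profit = P·y − TC = 54·5 − 190 = £80.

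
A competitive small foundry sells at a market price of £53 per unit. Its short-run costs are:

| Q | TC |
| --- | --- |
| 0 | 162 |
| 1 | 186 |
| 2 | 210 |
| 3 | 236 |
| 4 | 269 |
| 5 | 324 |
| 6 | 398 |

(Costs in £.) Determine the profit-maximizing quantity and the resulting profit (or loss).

Q = 4; profit = -£57

Compute π = P·Q − TC at each output: Q=0: -162; Q=1: -133; Q=2: -104; Q=3: -77; Q=4: -57; Q=5: -59; Q=6: -80.
Profit is maximized at Q = 4. AVC there is 107/4 = £26.75 ≤ P, so producing beats shutting down (which would give -£162).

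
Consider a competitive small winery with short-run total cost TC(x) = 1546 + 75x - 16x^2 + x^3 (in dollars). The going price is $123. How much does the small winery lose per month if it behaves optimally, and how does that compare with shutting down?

Profit = -$394 at x = 12

AVC = 75 - 16x + x^2 has its minimum $11 at x = 8; price $123 clears that bar, so the firm operates.
MC = 75 - 32x + 3x^2. Setting P = MC and taking the root on the rising branch gives x* = 12.
TR = 123·12 = 1476. TC = 1546 + 324 = 1870. Profit = 1476 − 1870 = -$394.
By producing, the firm covers all variable cost plus $1152 of fixed cost; shutting down would lose the full $1546.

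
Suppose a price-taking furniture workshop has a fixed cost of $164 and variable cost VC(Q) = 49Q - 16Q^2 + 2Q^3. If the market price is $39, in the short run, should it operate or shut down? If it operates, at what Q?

Produce at Q = 5

Variable cost is VC = 49Q - 16Q^2 + 2Q^3, so AVC = VC/Q = 49 - 16Q + 2Q^2 and MC = dTC/dQ = 49 - 32Q + 6Q^2.
AVC is minimized where dAVC/dQ = -16 + 4Q = 0, at Q = 4; min AVC = 49 - 16·4 + 2·4^2 = $17.
Since P = $39 ≥ min AVC = $17, price covers variable cost and the firm should produce.
Solving P = MC: 10 - 32Q + 6Q^2 = 0 ⇒ Q = 1/3 or 5. On the upward-sloping branch, Q* = 5.
Check: AVC at Q = 5 is $19 ≤ P, so revenue covers variable cost.
Profit = P·Q − TC = 39·5 − 259 = -$64, a loss, but smaller than the $164 fixed cost the firm would lose by shutting down.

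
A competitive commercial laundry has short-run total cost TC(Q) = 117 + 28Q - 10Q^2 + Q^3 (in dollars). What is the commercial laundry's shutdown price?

The shutdown price is the minimum of AVC. VC = 28Q - 10Q^2 + Q^3, so AVC = 28 - 10Q + Q^2.
dAVC/dQ = -10 + 2Q = 0 gives Q = 5. min AVC = 28 - 10·5 + 5^2 = 3.
The firm shuts down for any P below $3.

$3 per unit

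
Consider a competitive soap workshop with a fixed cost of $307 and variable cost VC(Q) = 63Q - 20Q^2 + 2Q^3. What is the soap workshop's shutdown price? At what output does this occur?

$13 per unit, at Q = 5

Short-run supply begins at min AVC. From VC = 63Q - 20Q^2 + 2Q^3, AVC = 63 - 20Q + 2Q^2.
dAVC/dQ = -20 + 4Q = 0 gives Q = 5. min AVC = 63 - 20·5 + 2·5^2 = 13.
The firm shuts down for any P below $13.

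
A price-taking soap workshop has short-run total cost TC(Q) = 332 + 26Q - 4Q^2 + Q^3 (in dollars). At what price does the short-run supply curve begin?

$22 per unit

The shutdown price is the minimum of AVC. VC = 26Q - 4Q^2 + Q^3, so AVC = 26 - 4Q + Q^2.
At the minimum of AVC, MC = AVC. MC = 26 - 8Q + 3Q^2; setting MC = AVC gives 2Q^2 - 4Q = 0, so Q = 2. min AVC = 22.
The firm shuts down for any P below $22.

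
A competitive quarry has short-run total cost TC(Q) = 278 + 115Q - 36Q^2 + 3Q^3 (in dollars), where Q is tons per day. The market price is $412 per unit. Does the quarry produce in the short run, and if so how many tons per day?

From TC, MC = TC'(Q) = 115 - 72Q + 9Q^2 and AVC = VC/Q = 115 - 36Q + 3Q^2.
AVC hits its minimum where MC = AVC, at Q = 6, giving min AVC = 115 - 36·6 + 3·6^2 = $7.
Since P = $412 ≥ min AVC = $7, price covers variable cost and the firm should produce.
Set P = MC: 412 = 115 - 72Q + 9Q^2 → -297 - 72Q + 9Q^2 = 0. The roots are Q = -3 and Q = 11; the profit-maximizing output is on the rising part of MC, so Q* = 11.
Check: AVC at Q = 11 is $82 ≤ P, so revenue covers variable cost.
Profit = P·Q − TC = 412·11 − 1180 = $3352.

Produce at Q = 11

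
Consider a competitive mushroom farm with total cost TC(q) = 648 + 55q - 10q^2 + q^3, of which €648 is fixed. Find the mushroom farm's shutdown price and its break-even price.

Shutdown price = €30; break-even price = €118

AVC = 55 - 10q + q^2; minimized at q = 5, giving min AVC = €30. That is the shutdown price.
ATC = 648/q + 55 - 10q + q^2. Setting dATC/dq = −648/q^2 − 10 + 2q = 0 gives q = 9 (since 2·9^3 − 10·9^2 = 648).
min ATC = 648/9 + 55 − 10·9 + 9^2 = €118. That is the break-even price.
Between these two prices the firm operates at a loss; above €118 it earns a profit.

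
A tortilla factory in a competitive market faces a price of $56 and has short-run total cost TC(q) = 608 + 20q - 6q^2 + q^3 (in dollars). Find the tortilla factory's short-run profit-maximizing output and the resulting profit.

AVC = 20 - 6q + q^2 has its minimum $11 at q = 3; price $56 clears that bar, so the firm operates.
With MC = 20 - 12q + 3q^2, P = MC on the upward-sloping part at q* = 6.
TR = 56·6 = 336. TC = 608 + 120 = 728. Profit = 336 − 728 = -$392.
By producing, the firm covers all variable cost plus $216 of fixed cost; shutting down would lose the full $608.

Profit = -$392 at q = 6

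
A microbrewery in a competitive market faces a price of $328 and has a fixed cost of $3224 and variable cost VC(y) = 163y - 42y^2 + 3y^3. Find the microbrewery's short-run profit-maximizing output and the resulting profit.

AVC = 163 - 42y + 3y^2 has its minimum $16 at y = 7; price $328 clears that bar, so the firm operates.
With MC = 163 - 84y + 9y^2, P = MC on the upward-sloping part at y* = 11.
TR = 328·11 = 3608. TC = 3224 + 704 = 3928. Profit = 3608 − 3928 = -$320.
That loss of $320 beats the $3224 the firm would lose by shutting down; producing recovers $2904 of fixed cost.

Profit = -$320 at y = 11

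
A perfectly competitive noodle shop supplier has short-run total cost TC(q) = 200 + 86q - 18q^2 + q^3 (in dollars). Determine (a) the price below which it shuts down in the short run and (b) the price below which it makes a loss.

Shutdown price = $5; break-even price = $26

Shutdown price = min AVC. AVC = 86 - 18q + q^2, with vertex at q = 9 and minimum $5.
ATC = 200/q + 86 - 18q + q^2. Setting dATC/dq = −200/q^2 − 18 + 2q = 0 gives q = 10 (since 2·10^3 − 18·10^2 = 200).
min ATC = 200/10 + 86 − 18·10 + 10^2 = $26. That is the break-even price.
Between these two prices the firm operates at a loss; above $26 it earns a profit.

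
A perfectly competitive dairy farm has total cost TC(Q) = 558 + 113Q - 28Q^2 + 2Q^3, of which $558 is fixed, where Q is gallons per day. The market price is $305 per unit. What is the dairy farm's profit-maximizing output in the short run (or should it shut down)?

Produce at Q = 12

Variable cost is VC = 113Q - 28Q^2 + 2Q^3, so AVC = VC/Q = 113 - 28Q + 2Q^2 and MC = dTC/dQ = 113 - 56Q + 6Q^2.
The AVC parabola has its vertex at Q = 28/4 = 7, where AVC = 113 - 28·7 + 2·7^2 = $15.
P = $305 exceeds min AVC = $15, so the firm stays open.
Solving P = MC: -192 - 56Q + 6Q^2 = 0 ⇒ Q = -8/3 or 12. On the upward-sloping branch, Q* = 12.
Check: AVC at Q = 12 is $65 ≤ P, so revenue covers variable cost.
Profit = P·Q − TC = 305·12 − 1338 = $2322.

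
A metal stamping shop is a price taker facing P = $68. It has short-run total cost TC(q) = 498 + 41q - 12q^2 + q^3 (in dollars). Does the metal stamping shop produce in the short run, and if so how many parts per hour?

Strip out fixed cost: VC = 41q - 12q^2 + q^3. Then AVC = 41 - 12q + q^2 and MC = 41 - 24q + 3q^2.
The AVC parabola has its vertex at q = 12/2 = 6, where AVC = 41 - 12·6 + 6^2 = $5.
Because $68 ≥ $5, revenue can cover variable cost; the firm operates.
P = MC gives -27 - 24q + 3q^2 = 0, with roots -1 and 9. Take the larger (rising MC): q* = 9.
Check: AVC at q = 9 is $14 ≤ P, so revenue covers variable cost.
Profit = P·q − TC = 68·9 − 624 = -$12, a loss, but smaller than the $498 fixed cost the firm would lose by shutting down.

Produce at q = 9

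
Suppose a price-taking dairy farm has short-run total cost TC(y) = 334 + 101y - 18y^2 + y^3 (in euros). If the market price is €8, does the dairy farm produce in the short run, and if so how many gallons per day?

Variable cost is VC = 101y - 18y^2 + y^3, so AVC = VC/y = 101 - 18y + y^2 and MC = dTC/dy = 101 - 36y + 3y^2.
AVC hits its minimum where MC = AVC, at y = 9, giving min AVC = 101 - 18·9 + 9^2 = €20.
Since P = €8 < min AVC = €20, price fails to cover variable cost at any output.
The firm minimizes its loss by shutting down and losing only its fixed cost of €334.

Shut down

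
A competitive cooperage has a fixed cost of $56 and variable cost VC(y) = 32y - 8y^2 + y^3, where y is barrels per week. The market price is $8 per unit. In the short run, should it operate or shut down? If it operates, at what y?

Strip out fixed cost: VC = 32y - 8y^2 + y^3. Then AVC = 32 - 8y + y^2 and MC = 32 - 16y + 3y^2.
AVC hits its minimum where MC = AVC, at y = 4, giving min AVC = 32 - 8·4 + 4^2 = $16.
P = $8 lies below min AVC = $16; no output level covers variable cost.
Best response: produce nothing and absorb the $56 fixed cost.

Shut down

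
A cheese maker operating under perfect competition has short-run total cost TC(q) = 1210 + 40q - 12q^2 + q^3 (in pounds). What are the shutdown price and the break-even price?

AVC = 40 - 12q + q^2; minimized at q = 6, giving min AVC = £4. That is the shutdown price.
ATC = 1210/q + 40 - 12q + q^2. Setting dATC/dq = −1210/q^2 − 12 + 2q = 0 gives q = 11 (since 2·11^3 − 12·11^2 = 1210).
min ATC = 1210/11 + 40 − 12·11 + 11^2 = £139. That is the break-even price.
Between these two prices the firm operates at a loss; above £139 it earns a profit.

Shutdown price = £4; break-even price = £139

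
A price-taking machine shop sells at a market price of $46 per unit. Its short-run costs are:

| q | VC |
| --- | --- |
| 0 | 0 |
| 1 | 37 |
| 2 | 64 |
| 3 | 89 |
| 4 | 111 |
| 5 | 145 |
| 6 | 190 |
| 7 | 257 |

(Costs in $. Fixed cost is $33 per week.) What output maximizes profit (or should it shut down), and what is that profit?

q = 6; profit = $53

Compute π = P·q − TC at each output: q=0: -33; q=1: -24; q=2: -5; q=3: 16; q=4: 40; q=5: 52; q=6: 53; q=7: 32.
Profit is maximized at q = 6. AVC there is 190/6 = $31.67 ≤ P, so producing beats shutting down (which would give -$33).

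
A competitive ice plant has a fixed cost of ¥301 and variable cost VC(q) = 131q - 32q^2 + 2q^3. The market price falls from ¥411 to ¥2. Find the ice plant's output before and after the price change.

Output falls from 14 to 0 (the firm shuts down)

MC = 131 - 64q + 6q^2; the shutdown threshold is min AVC = ¥3 (at q = 8).
With P = ¥411 above the shutdown price, P = MC gives q = 14.
At P = ¥2 < min AVC = ¥3, price no longer covers variable cost at any output, so the firm shuts down: q = 0.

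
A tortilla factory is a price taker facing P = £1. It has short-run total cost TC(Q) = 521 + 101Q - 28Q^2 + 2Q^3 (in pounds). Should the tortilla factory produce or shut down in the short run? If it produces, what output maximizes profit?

Variable cost is VC = 101Q - 28Q^2 + 2Q^3, so AVC = VC/Q = 101 - 28Q + 2Q^2 and MC = dTC/dQ = 101 - 56Q + 6Q^2.
The AVC parabola has its vertex at Q = 28/4 = 7, where AVC = 101 - 28·7 + 2·7^2 = £3.
P = £1 lies below min AVC = £3; no output level covers variable cost.
Shutting down limits the loss to fixed cost, £521.

Shut down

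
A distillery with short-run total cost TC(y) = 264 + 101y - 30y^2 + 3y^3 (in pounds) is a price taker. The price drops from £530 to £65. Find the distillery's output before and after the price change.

AVC = 101 - 30y + 3y^2, minimized at y = 5 where min AVC = £26. MC = 101 - 60y + 9y^2.
With P = £530 above the shutdown price, P = MC gives y = 11.
At P = £65 ≥ min AVC, set P = MC: y = 6. The firm stays open but cuts output.

Output falls from 11 to 6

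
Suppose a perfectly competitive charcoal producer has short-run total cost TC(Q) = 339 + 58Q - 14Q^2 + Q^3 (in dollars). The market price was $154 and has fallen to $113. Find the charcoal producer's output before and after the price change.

AVC = 58 - 14Q + Q^2, minimized at Q = 7 where min AVC = $9. MC = 58 - 28Q + 3Q^2.
At P = $154 ≥ min AVC, set P = MC on the rising branch: Q = 12.
At P = $113 ≥ min AVC, set P = MC: Q = 11. The firm stays open but cuts output.

Output falls from 12 to 11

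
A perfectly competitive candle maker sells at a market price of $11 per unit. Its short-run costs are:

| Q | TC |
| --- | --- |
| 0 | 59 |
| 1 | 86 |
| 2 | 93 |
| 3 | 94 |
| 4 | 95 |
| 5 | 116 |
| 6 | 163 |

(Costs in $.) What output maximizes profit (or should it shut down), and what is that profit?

Q = 4; profit = -$51

Compute π = P·Q − TC at each output: Q=0: -59; Q=1: -75; Q=2: -71; Q=3: -61; Q=4: -51; Q=5: -61; Q=6: -97.
Profit is maximized at Q = 4. AVC there is 36/4 = $9 ≤ P, so producing beats shutting down (which would give -$59).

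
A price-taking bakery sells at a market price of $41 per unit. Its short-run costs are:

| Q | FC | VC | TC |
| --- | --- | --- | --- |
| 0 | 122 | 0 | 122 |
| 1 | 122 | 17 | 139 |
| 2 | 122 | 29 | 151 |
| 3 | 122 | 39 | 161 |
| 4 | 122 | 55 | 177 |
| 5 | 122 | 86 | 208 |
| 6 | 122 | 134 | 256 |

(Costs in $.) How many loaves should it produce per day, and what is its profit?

Q = 5; profit = -$3

Compute π = P·Q − TC at each output: Q=0: -122; Q=1: -98; Q=2: -69; Q=3: -38; Q=4: -13; Q=5: -3; Q=6: -10.
Profit is maximized at Q = 5. AVC there is 86/5 = $17.20 ≤ P, so producing beats shutting down (which would give -$122).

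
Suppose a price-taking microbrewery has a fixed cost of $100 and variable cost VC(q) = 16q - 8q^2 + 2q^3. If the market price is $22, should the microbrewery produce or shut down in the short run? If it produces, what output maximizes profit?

Variable cost is VC = 16q - 8q^2 + 2q^3, so AVC = VC/q = 16 - 8q + 2q^2 and MC = dTC/dq = 16 - 16q + 6q^2.
The AVC parabola has its vertex at q = 8/4 = 2, where AVC = 16 - 8·2 + 2·2^2 = $8.
P = $22 exceeds min AVC = $8, so the firm stays open.
Set P = MC: 22 = 16 - 16q + 6q^2 → -6 - 16q + 6q^2 = 0. The roots are q = -1/3 and q = 3; the profit-maximizing output is on the rising part of MC, so q* = 3.
Check: AVC at q = 3 is $10 ≤ P, so revenue covers variable cost.
Profit = P·q − TC = 22·3 − 130 = -$64, a loss, but smaller than the $100 fixed cost the firm would lose by shutting down.

Produce at q = 3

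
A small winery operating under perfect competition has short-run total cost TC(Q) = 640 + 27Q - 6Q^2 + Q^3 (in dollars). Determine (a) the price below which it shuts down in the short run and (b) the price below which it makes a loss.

Shutdown price = $18; break-even price = $123

AVC = 27 - 6Q + Q^2; minimized at Q = 3, giving min AVC = $18. That is the shutdown price.
ATC = 640/Q + 27 - 6Q + Q^2. Setting dATC/dQ = −640/Q^2 − 6 + 2Q = 0 gives Q = 8 (since 2·8^3 − 6·8^2 = 640).
min ATC = 640/8 + 27 − 6·8 + 8^2 = $123. That is the break-even price.
For $18 ≤ P < $123 the firm produces at a loss; below $18 it shuts down.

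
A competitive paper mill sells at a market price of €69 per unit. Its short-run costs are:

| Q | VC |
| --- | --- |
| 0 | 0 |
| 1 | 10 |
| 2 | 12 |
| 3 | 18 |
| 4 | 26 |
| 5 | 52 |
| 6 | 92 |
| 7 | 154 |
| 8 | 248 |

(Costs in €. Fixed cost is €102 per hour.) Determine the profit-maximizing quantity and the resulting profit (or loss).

Profit at each row (π = 69Q − TC): Q=0: -102; Q=1: -43; Q=2: 24; Q=3: 87; Q=4: 148; Q=5: 191; Q=6: 220; Q=7: 227; Q=8: 202.
Profit is maximized at Q = 7. AVC there is 154/7 = €22 ≤ P, so producing beats shutting down (which would give -€102).

Q = 7; profit = €227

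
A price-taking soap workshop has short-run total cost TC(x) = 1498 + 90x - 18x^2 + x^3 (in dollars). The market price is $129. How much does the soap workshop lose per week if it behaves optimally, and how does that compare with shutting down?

Profit = -$146 at x = 13

AVC = 90 - 18x + x^2; min AVC = $9 at x = 9. Since P = $129 ≥ min AVC, the firm produces.
With MC = 90 - 36x + 3x^2, P = MC on the upward-sloping part at x* = 13.
TR = 129·13 = 1677. TC = 1498 + 325 = 1823. Profit = 1677 − 1823 = -$146.
That loss of $146 beats the $1498 the firm would lose by shutting down; producing recovers $1352 of fixed cost.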